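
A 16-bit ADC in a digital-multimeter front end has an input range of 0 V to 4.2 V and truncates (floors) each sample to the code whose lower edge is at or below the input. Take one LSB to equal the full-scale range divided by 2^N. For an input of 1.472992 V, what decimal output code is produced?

V_FS = 4.2 V. LSB = 4.2 V / 2^16 ≈ 64.09 µV.
(V_in − V_min) × 2^16/range = (1.472992 − (0)) × 65536/4.2 = 22984.287.
Floor → code = 22984.

22984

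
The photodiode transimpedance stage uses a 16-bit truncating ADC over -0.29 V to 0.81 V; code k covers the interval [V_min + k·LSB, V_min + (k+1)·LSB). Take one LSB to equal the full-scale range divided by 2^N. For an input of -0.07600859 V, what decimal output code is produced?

12749

Span: 0.81 V − (-0.29 V) = 1.1 V. LSB = 1.1 V / 2^16 ≈ 16.78 µV.
(V_in − V_min) × 2^16/range = (-0.07600859 − (-0.29)) × 65536/1.1 = 12749.219.
Floor → code = 12749.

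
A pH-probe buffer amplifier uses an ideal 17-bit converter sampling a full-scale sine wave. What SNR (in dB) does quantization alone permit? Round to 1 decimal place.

6.02(17) + 1.76 = 102.34 + 1.76 = 104.10 dB.

104.1 dB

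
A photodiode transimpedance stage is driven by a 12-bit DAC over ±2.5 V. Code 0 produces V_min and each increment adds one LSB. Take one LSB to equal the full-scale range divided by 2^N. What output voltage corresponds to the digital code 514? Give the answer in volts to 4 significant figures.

Span: 2.5 V − (-2.5 V) = 5 V. LSB = 5 V / 2^12.
V_out = V_min + code × LSB = -2.5 V + 514 × 5 V / 4096
      = -2.5 + 0.627441 = -1.87256 V.

-1.873 V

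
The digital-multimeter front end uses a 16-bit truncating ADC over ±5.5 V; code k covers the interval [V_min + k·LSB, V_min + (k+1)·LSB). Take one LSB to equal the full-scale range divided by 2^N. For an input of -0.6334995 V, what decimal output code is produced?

The full-scale span is 5.5 − (-5.5) = 11 V. LSB = 11 V / 2^16 ≈ 167.8 µV.
(V_in − V_min) × 2^16/range = (-0.6334995 − (-5.5)) × 65536/11 = 28993.725.
Floor → code = 28993.

28993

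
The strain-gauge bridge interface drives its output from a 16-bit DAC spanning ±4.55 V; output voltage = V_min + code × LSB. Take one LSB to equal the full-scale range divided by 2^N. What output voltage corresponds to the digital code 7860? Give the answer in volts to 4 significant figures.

The full-scale span is 4.55 − (-4.55) = 9.1 V. LSB = 9.1 V / 2^16.
V_out = -4.55 + 7860 × (9.1/65536) V
      = -4.55 + 1.09140 = -3.45860 V.

-3.459 V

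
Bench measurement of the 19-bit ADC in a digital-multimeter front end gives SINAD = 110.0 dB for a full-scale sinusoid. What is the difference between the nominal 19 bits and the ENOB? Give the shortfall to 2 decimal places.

N_eff = (110.0 − 1.76)/6.02 = 17.9801 bits.
Shortfall = 19 − 17.9801 = 1.0199 bits.

1.02 bits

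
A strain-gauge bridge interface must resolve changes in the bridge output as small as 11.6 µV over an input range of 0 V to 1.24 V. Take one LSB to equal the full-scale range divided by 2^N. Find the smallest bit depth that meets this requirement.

17 bits

Full-scale range = 1.24 V.
Required number of levels: 1.24/11.6 µV = 106900; smallest N with 2^N ≥ that is 17.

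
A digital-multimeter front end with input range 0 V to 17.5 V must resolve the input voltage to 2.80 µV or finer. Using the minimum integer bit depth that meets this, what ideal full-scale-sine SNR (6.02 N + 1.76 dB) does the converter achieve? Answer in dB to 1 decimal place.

Full-scale range = 17.5 V.
Levels needed ≥ 17.5/2.80 µV = 6.250e6. 2^23 = 8388608 suffices, so N_min = 23.
6.02(23) + 1.76 = 140.22 dB.

140.2 dB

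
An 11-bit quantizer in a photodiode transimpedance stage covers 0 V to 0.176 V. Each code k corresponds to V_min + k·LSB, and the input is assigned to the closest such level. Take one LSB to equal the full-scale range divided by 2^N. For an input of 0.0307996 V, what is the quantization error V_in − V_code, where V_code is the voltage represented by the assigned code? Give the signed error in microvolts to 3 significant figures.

Full-scale range = 0.176 V. LSB = 0.176 V / 2^11 ≈ 85.94 µV.
(0.0307996 − (0)) / LSB = 0.0307996 × 2048/0.176 = 358.3953. Nearest integer: k = 358.
V_code = V_min + k × range/2^11 = 0 + 358 × 0.176/2048 = 0.03076562500 V.
Error = V_in − V_code = 0.0307996 − (0.03076562500) = +34.0 µV.

+34.0 µV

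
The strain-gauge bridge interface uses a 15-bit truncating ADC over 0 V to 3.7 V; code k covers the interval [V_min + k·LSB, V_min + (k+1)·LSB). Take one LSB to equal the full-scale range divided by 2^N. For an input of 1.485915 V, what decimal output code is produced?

13159

Full-scale range = 3.7 V. LSB = 3.7 V / 2^15 ≈ 112.9 µV.
code = ⌊(V_in − V_min)/LSB⌋ = ⌊(V_in − V_min) × 2^15 / range⌋
     = ⌊(1.485915 − (0)) × 32768 / 3.7⌋ = ⌊1.485915 × 32768/3.7⌋
     = ⌊13159.585⌋ = 13159.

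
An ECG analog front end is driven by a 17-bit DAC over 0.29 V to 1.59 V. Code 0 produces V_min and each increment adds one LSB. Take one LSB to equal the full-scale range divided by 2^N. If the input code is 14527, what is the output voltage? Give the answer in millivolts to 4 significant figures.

Full-scale range = 1.59 V − (0.29 V) = 1.3 V. LSB = 1.3 V / 2^17.
Output = V_min + (14527/131072) × range = 0.29 + 0.110832 × 1.3 V
      = 0.29 V + 0.144082 V = 0.434082 V.

434.1 mV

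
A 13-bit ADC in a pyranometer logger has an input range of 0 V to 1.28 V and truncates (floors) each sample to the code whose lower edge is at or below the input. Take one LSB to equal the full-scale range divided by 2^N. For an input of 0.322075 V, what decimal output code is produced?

Range is 1.28 V. LSB = 1.28 V / 2^13 ≈ 156.2 µV.
V_in − V_min = 0.322075 − (0) = 0.322075 V.
Divide by LSB: 0.322075 × 8192/1.28 = 2061.2800.
Truncating gives code 2061.

2061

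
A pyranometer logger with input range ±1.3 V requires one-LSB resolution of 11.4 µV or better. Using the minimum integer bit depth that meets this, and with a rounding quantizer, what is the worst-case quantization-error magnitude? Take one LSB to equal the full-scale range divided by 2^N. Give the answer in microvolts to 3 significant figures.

Range = 1.3 − (-1.3) = 2.6 V.
Levels needed ≥ 2.6/11.4 µV = 228100. 2^18 = 262144 suffices, so N_min = 18.
One LSB is 2.6 V / 262144 = 9.9182 µV.
|e|_max = LSB/2 = 4.96 µV.

4.96 µV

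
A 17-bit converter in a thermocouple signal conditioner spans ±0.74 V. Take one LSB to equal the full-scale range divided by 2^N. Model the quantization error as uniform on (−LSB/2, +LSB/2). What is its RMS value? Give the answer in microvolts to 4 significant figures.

3.260 µV

Range = 0.74 − (-0.74) = 1.48 V.
Step size = 1.48/131072 V = 11.2915 µV.
V_rms = LSB/√12 = 11.2915 µV / √12 = 3.260 µV.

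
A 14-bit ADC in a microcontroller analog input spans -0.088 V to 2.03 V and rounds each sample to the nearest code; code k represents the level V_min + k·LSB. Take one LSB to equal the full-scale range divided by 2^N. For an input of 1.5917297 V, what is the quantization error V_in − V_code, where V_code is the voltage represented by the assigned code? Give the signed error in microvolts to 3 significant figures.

Span: 2.03 V − (-0.088 V) = 2.118 V. LSB = 2.118 V / 2^14 ≈ 129.3 µV.
(1.5917297 − (-0.088)) / LSB = 1.6797297 × 16384/2.118 = 12993.7164. Nearest integer: k = 12994.
V_code = V_min + k × range/2^14 = -0.088 + 12994 × 2.118/16384 = 1.5917663574 V.
Error = V_in − V_code = 1.5917297 − (1.5917663574) = −36.7 µV.

−36.7 µV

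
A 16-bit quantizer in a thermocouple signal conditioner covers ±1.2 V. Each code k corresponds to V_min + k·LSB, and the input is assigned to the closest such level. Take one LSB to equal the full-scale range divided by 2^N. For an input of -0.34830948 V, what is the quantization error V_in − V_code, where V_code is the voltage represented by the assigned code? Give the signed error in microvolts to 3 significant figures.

Range = 1.2 − (-1.2) = 2.4 V. LSB = 2.4 V / 2^16 ≈ 36.62 µV.
(V_in − V_min)/LSB = (-0.34830948 − (-1.2)) × 65536/2.4 = 23256.8291 → nearest code k = 23257.
V_code = -1.2 + (23257/65536) × 2.4 = -0.34830322266 V.
e = -0.34830948 − (-0.34830322266) = −6.26 µV.

−6.26 µV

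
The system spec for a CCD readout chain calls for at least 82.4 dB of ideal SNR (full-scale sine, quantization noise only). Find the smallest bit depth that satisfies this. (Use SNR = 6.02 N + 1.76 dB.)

14 bits

Solving 6.02 N ≥ 82.4 − 1.76: N ≥ 13.395. Round up → N = 14.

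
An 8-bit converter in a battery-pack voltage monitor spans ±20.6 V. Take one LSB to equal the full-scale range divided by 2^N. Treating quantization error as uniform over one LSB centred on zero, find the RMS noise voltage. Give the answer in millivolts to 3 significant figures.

Full-scale range = 20.6 V − (-20.6 V) = 41.2 V.
LSB = 41.2 V ÷ 2^8 = 41.2/256 V = 160.94 mV.
For a uniform distribution on [−LSB/2, +LSB/2], V_rms = LSB/√12 = 160.94 mV/3.4641 = 46.5 mV.

46.5 mV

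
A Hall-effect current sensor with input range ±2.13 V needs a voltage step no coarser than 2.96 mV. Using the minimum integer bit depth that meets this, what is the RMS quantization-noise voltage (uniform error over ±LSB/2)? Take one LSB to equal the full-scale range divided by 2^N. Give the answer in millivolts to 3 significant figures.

0.600 mV

Full-scale range = 2.13 V − (-2.13 V) = 4.26 V.
Levels needed ≥ 4.26/2.96 mV = 1439. 2^11 = 2048 suffices, so N_min = 11.
Step size = 4.26/2048 V = 2.0801 mV.
V_rms = LSB/√12 = 0.600 mV.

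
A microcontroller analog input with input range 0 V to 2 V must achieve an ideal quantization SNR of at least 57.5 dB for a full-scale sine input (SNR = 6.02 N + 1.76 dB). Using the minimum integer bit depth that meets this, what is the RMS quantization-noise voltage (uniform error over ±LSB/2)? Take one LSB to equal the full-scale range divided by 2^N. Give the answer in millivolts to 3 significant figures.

0.564 mV

V_FS = 2 V.
Solving 6.02 N ≥ 57.5 − 1.76: N ≥ 9.259. Round up → N = 10.
Step size = 2/1024 V = 1.9531 mV.
σ_q = LSB/√12 = 1.9531 mV/3.4641 = 0.564 mV.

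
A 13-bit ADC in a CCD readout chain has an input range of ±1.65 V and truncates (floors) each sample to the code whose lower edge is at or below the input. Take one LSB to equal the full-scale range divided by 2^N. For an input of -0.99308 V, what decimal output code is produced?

1630

Full-scale range = 1.65 V − (-1.65 V) = 3.3 V. LSB = 3.3 V / 2^13 ≈ 402.8 µV.
V_in − V_min = -0.99308 − (-1.65) = 0.65692 V.
Divide by LSB: 0.65692 × 8192/3.3 = 1630.7541.
Truncating gives code 1630.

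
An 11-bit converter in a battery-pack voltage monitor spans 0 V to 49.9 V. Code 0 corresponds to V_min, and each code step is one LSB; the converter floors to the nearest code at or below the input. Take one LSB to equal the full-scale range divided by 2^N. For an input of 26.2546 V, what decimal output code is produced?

Range is 49.9 V. LSB = 49.9 V / 2^11 ≈ 24.37 mV.
code = ⌊(V_in − V_min)/LSB⌋ = ⌊(V_in − V_min) × 2^11 / range⌋
     = ⌊(26.2546 − (0)) × 2048 / 49.9⌋ = ⌊26.2546 × 2048/49.9⌋
     = ⌊1077.544⌋ = 1077.

1077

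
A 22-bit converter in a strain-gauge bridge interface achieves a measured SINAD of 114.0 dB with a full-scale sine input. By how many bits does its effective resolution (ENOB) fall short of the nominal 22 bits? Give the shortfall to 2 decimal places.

Effective bits = (114.0 − 1.76)/6.02 = 18.6445.
Lost resolution: 22 − 18.6445 = 3.3555 bits.

3.36 bits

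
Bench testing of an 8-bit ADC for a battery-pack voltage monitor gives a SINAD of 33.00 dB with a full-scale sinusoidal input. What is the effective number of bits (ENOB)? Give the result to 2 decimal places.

(33.00 − 1.76) / 6.02 = 31.24/6.02 = 5.1894 effective bits.

5.19 bits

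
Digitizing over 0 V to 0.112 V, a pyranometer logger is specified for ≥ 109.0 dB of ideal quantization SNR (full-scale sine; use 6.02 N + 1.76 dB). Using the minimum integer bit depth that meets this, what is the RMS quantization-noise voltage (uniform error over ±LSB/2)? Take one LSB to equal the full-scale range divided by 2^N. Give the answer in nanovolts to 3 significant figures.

123 nV

Full-scale range = 0.112 V.
6.02 N + 1.76 ≥ 109.0 gives N ≥ 17.814, so the minimum integer is 18.
Step size = 0.112/262144 V = 427.25 nV.
V_rms = LSB/√12 = 123 nV.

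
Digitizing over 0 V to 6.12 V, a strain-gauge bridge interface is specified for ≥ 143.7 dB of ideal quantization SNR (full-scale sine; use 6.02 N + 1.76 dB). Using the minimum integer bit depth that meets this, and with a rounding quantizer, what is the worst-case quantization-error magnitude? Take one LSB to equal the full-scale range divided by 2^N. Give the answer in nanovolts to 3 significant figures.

Full-scale range = 6.12 V.
N ≥ (143.7 − 1.76)/6.02 = 23.578 → N_min = 24.
One LSB is 6.12 V / 16777216 = 364.78 nV.
|e|_max = LSB/2 = 182 nV.

182 nV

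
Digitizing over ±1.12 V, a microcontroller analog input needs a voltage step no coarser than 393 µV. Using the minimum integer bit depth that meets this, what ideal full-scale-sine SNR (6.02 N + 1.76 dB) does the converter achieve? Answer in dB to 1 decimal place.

80.0 dB

Span: 1.12 V − (-1.12 V) = 2.24 V.
Required number of levels: 2.24/393 µV = 5699.7; smallest N with 2^N ≥ that is 13.
6.02(13) + 1.76 = 80.02 dB.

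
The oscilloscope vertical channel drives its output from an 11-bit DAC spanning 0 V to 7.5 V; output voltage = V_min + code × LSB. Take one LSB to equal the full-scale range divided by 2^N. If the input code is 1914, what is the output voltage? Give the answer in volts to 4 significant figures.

7.009 V

Span = 7.5 V. LSB = 7.5 V / 2^11.
Output = V_min + (1914/2048) × range = 0 + 0.934570 × 7.5 V
      = 0 + 7.00928 = 7.00928 V.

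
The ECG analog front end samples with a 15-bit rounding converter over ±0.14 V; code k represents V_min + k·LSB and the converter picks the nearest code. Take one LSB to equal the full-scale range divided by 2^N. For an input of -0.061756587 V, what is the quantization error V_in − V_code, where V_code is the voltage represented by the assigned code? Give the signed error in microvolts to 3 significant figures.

Range = 0.14 − (-0.14) = 0.28 V. LSB = 0.28 V / 2^15 ≈ 8.545 µV.
Position in LSBs: (-0.061756587 − (-0.14)) × 32768/0.28 = 9156.7148; rounding gives k = 9157.
V_code = V_min + k × range/2^15 = -0.14 + 9157 × 0.28/32768 = -0.061754150391 V.
V_in − V_code = -0.061756587 − (-0.061754150391) = −2.44 µV.

−2.44 µV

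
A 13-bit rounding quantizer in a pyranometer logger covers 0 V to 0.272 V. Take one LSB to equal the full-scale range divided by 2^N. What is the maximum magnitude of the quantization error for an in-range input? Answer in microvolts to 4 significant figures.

Range is 0.272 V.
LSB = 0.272 V / 2^13 = 33.2031 µV.
A rounding quantizer has |error| ≤ LSB/2 = 16.60 µV.

16.60 µV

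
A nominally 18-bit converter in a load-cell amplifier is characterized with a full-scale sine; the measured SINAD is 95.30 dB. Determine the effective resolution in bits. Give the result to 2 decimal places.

ENOB = (95.30 − 1.76)/6.02 = 15.5382 bits.

15.54 bits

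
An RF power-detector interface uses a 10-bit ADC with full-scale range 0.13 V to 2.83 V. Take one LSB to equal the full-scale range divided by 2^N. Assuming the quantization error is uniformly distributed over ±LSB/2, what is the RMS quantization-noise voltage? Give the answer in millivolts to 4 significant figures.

The full-scale span is 2.83 − (0.13) = 2.7 V.
Step size = 2.7/1024 V = 2.63672 mV.
σ_q = LSB/√12 = 2.63672 mV/3.4641 = 0.7612 mV.

0.7612 mV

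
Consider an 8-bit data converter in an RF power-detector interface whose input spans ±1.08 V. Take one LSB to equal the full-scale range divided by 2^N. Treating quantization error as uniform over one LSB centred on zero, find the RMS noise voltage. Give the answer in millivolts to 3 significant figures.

Span: 1.08 V − (-1.08 V) = 2.16 V.
LSB = 2.16 V ÷ 2^8 = 2.16/256 V = 8.4375 mV.
V_rms = LSB/√12 = 8.4375 mV / √12 = 2.44 mV.

2.44 mV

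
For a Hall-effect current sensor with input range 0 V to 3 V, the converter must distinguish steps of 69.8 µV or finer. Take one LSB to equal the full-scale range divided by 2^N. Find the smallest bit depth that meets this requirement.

16 bits

V_FS = 3 V.
Need 2^N ≥ 3 V / 69.8 µV = 42980 → N_min = 16.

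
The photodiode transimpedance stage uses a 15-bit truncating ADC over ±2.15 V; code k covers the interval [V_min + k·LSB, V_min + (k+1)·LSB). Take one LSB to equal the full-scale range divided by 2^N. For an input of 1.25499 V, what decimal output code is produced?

25947

Span: 2.15 V − (-2.15 V) = 4.3 V. LSB = 4.3 V / 2^15 ≈ 131.2 µV.
V_in − V_min = 1.25499 − (-2.15) = 3.40499 V.
Divide by LSB: 3.40499 × 32768/4.3 = 25947.6075.
Truncating gives code 25947.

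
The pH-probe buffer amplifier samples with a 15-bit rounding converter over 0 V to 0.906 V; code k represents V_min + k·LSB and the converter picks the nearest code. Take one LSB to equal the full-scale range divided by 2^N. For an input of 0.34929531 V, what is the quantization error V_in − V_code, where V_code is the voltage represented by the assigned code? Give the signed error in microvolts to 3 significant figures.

+6.43 µV

Span = 0.906 V. LSB = 0.906 V / 2^15 ≈ 27.65 µV.
(V_in − V_min)/LSB = (0.34929531 − (0)) × 32768/0.906 = 12633.2326 → nearest code k = 12633.
V_code = V_min + k × range/2^15 = 0 + 12633 × 0.906/32768 = 0.34928887939 V.
V_in − V_code = 0.34929531 − (0.34928887939) = +6.43 µV.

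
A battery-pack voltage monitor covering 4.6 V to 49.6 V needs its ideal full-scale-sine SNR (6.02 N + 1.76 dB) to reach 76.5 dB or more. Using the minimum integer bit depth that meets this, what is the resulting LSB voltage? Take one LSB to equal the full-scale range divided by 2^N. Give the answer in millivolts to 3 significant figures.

5.49 mV

Full-scale range = 49.6 V − (4.6 V) = 45 V.
6.02 N + 1.76 ≥ 76.5 gives N ≥ 12.415, so the minimum integer is 13.
LSB = 45 V ÷ 2^13 = 45/8192 V = 5.49 mV.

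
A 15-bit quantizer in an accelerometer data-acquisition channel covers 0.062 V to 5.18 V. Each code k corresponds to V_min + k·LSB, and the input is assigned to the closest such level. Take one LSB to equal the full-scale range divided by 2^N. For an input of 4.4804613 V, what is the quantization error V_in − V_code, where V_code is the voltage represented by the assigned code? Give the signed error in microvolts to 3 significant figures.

+31.7 µV

Full-scale range = 5.18 V − (0.062 V) = 5.118 V. LSB = 5.118 V / 2^15 ≈ 156.2 µV.
Position in LSBs: (4.4804613 − (0.062)) × 32768/5.118 = 28289.2028; rounding gives k = 28289.
V_code = V_min + k × range/2^15 = 0.062 + 28289 × 5.118/32768 = 4.4804296265 V.
V_in − V_code = 4.4804613 − (4.4804296265) = +31.7 µV.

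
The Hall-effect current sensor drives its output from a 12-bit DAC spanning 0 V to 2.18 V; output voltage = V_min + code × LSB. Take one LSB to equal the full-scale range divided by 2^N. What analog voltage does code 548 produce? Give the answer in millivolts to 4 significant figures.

V_FS = 2.18 V. LSB = 2.18 V / 2^12.
V_out = 0 + 548 × (2.18/4096) V
      = 0 + 0.291660 = 0.291660 V.

291.7 mV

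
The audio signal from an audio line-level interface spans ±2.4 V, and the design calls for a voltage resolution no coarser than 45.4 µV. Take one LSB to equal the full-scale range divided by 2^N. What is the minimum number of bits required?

Full-scale range = 2.4 V − (-2.4 V) = 4.8 V.
4.8 V / 45.4 µV = 105700. Since 2^16 = 65536 and 2^17 = 131072, N = 17.

17 bits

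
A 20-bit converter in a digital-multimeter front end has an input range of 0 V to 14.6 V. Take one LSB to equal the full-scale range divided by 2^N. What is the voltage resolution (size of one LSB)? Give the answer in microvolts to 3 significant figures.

Full-scale range = 14.6 V.
There are 2^20 = 1048576 steps.
One LSB is 14.6 V / 1048576 = 13.9 µV.

13.9 µV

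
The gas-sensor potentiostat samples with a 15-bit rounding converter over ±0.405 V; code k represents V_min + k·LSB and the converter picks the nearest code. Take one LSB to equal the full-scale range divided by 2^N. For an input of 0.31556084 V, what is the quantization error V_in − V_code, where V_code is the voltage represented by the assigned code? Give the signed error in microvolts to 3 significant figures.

Range = 0.405 − (-0.405) = 0.81 V. LSB = 0.81 V / 2^15 ≈ 24.72 µV.
Position in LSBs: (0.31556084 − (-0.405)) × 32768/0.81 = 29149.7995; rounding gives k = 29150.
V_code = -0.405 + (29150/32768) × 0.81 = 0.31556579590 V.
Error = V_in − V_code = 0.31556084 − (0.31556579590) = −4.96 µV.

−4.96 µV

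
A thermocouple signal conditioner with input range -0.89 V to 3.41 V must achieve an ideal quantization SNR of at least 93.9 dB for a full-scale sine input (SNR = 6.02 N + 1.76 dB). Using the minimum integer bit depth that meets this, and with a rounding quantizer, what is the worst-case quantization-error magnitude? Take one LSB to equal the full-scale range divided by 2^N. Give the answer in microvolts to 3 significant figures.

32.8 µV

Full-scale range = 3.41 V − (-0.89 V) = 4.3 V.
Solving 6.02 N ≥ 93.9 − 1.76: N ≥ 15.306. Round up → N = 16.
Step size = 4.3/65536 V = 65.613 µV.
Max error for round-to-nearest is LSB/2 = 32.8 µV.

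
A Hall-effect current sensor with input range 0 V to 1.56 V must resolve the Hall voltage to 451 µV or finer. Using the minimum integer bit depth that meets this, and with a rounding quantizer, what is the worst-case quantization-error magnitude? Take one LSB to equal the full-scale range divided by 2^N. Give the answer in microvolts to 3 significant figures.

Full-scale range = 1.56 V.
1.56 V / 451 µV = 3459. Since 2^11 = 2048 and 2^12 = 4096, N = 12.
One LSB is 1.56 V / 4096 = 380.86 µV.
|e|_max = LSB/2 = 190 µV.

190 µV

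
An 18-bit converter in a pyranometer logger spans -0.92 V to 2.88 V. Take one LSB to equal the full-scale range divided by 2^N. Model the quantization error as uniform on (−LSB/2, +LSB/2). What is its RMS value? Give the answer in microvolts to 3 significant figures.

The full-scale span is 2.88 − (-0.92) = 3.8 V.
Step size = 3.8/262144 V = 14.496 µV.
RMS of a uniform error over width LSB is LSB/√12 = 4.18 µV.

4.18 µV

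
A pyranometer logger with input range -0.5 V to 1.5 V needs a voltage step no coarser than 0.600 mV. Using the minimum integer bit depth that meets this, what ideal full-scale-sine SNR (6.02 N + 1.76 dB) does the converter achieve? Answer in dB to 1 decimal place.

Full-scale range = 1.5 V − (-0.5 V) = 2 V.
Levels needed ≥ 2/0.600 mV = 3333. 2^12 = 4096 suffices, so N_min = 12.
6.02(12) + 1.76 = 74.00 dB.

74.0 dB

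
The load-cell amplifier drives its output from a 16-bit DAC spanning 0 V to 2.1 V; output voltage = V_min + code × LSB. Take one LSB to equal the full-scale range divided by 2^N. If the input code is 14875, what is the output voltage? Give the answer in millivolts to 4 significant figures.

Range is 2.1 V. LSB = 2.1 V / 2^16.
Output = V_min + (14875/65536) × range = 0 + 0.226974 × 2.1 V
      = 0 + 0.476646 = 0.476646 V.

476.6 mV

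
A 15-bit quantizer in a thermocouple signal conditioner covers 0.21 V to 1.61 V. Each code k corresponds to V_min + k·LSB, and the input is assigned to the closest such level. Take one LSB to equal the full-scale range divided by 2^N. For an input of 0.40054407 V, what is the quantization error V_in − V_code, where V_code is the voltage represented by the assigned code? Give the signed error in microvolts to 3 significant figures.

−7.69 µV

Range = 1.61 − (0.21) = 1.4 V. LSB = 1.4 V / 2^15 ≈ 42.72 µV.
Position in LSBs: (0.40054407 − (0.21)) × 32768/1.4 = 4459.8201; rounding gives k = 4460.
V_code = V_min + k × range/2^15 = 0.21 + 4460 × 1.4/32768 = 0.40055175781 V.
e = 0.40054407 − (0.40055175781) = −7.69 µV.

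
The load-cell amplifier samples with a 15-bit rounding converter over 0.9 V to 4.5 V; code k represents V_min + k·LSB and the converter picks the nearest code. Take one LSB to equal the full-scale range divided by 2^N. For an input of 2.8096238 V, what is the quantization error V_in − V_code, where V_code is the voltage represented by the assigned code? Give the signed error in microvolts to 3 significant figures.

−19.8 µV

The full-scale span is 4.5 − (0.9) = 3.6 V. LSB = 3.6 V / 2^15 ≈ 109.9 µV.
(2.8096238 − (0.9)) / LSB = 1.9096238 × 32768/3.6 = 17381.8202. Nearest integer: k = 17382.
V_code = 0.9 + (17382/32768) × 3.6 = 2.8096435547 V.
V_in − V_code = 2.8096238 − (2.8096435547) = −19.8 µV.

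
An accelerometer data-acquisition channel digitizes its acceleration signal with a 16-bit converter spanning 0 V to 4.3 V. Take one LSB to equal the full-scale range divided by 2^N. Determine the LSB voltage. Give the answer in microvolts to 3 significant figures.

V_FS = 4.3 V.
Number of codes = 2^16 = 65536.
Step size = 4.3/65536 V = 65.6 µV.

65.6 µV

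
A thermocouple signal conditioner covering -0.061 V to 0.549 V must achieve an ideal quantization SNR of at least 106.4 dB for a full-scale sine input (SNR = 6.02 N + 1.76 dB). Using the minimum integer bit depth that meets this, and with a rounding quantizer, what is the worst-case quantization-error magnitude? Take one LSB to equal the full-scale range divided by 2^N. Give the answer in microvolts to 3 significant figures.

Range = 0.549 − (-0.061) = 0.61 V.
Solving 6.02 N ≥ 106.4 − 1.76: N ≥ 17.382. Round up → N = 18.
LSB = 0.61 V / 2^18 = 2.3270 µV.
Half an LSB is 1.16 µV.

1.16 µV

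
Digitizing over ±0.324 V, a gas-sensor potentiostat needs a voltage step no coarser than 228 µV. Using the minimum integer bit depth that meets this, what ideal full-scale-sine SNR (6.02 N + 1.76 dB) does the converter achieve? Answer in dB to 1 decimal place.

Range = 0.324 − (-0.324) = 0.648 V.
Need 2^N ≥ 0.648 V / 228 µV = 2842 → N_min = 12.
6.02(12) + 1.76 = 74.00 dB.

74.0 dB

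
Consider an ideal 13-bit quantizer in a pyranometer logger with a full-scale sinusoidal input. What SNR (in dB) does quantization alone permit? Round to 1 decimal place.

80.0 dB

Ideal quantization SNR: 6.02 × 13 + 1.76 dB = 80.0 dB.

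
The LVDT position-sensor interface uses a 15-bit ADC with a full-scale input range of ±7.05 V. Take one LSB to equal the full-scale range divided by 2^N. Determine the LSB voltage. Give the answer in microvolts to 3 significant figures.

Full-scale range = 7.05 V − (-7.05 V) = 14.1 V.
There are 2^15 = 32768 steps.
LSB = 14.1 V ÷ 2^15 = 14.1/32768 V = 430 µV.

430 µV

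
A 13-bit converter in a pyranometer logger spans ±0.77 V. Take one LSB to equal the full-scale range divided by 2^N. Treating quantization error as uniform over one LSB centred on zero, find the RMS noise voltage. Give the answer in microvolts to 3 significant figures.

The full-scale span is 0.77 − (-0.77) = 1.54 V.
LSB = 1.54 V ÷ 2^13 = 1.54/8192 V = 187.99 µV.
σ_q = LSB/√12 = 187.99 µV/3.4641 = 54.3 µV.

54.3 µV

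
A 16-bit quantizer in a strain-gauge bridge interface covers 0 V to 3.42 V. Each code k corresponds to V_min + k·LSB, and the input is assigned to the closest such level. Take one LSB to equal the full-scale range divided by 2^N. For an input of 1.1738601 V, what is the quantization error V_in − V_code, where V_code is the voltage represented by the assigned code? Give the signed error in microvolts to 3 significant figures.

Range is 3.42 V. LSB = 3.42 V / 2^16 ≈ 52.19 µV.
Position in LSBs: (1.1738601 − (0)) × 65536/3.42 = 22494.1800; rounding gives k = 22494.
V_code = 0 + (22494/65536) × 3.42 = 1.1738507080 V.
e = 1.1738601 − (1.1738507080) = +9.39 µV.

+9.39 µV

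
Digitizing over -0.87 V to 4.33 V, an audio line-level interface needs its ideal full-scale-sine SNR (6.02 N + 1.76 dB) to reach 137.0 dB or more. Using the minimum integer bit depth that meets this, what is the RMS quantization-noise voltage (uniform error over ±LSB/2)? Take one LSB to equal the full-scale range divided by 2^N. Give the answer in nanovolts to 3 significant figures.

Range = 4.33 − (-0.87) = 5.2 V.
Required N = ⌈(137.0 − 1.76)/6.02⌉ = ⌈22.465⌉ = 23.
LSB = 5.2 V ÷ 2^23 = 5.2/8388608 V = 0.61989 µV.
V_rms = LSB/√12 = 179 nV.

179 nV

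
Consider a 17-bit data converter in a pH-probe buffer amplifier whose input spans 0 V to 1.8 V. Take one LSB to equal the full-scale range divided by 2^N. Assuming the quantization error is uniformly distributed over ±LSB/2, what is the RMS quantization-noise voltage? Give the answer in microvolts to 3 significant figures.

Range is 1.8 V.
LSB = 1.8 V ÷ 2^17 = 1.8/131072 V = 13.733 µV.
RMS of a uniform error over width LSB is LSB/√12 = 3.96 µV.

3.96 µV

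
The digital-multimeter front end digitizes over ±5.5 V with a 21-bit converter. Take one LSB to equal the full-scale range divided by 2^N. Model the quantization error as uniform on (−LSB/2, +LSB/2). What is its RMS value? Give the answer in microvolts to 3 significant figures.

1.51 µV

The full-scale span is 5.5 − (-5.5) = 11 V.
One LSB is 11 V / 2097152 = 5.2452 µV.
σ_q = LSB/√12 = 5.2452 µV/3.4641 = 1.51 µV.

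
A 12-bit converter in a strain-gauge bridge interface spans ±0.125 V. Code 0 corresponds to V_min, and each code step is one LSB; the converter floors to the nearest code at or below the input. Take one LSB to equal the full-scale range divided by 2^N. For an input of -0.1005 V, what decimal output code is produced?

401

Range = 0.125 − (-0.125) = 0.25 V. LSB = 0.25 V / 2^12 ≈ 61.04 µV.
V_in − V_min = -0.1005 − (-0.125) = 0.0245 V.
Divide by LSB: 0.0245 × 4096/0.25 = 401.4080.
Truncating gives code 401.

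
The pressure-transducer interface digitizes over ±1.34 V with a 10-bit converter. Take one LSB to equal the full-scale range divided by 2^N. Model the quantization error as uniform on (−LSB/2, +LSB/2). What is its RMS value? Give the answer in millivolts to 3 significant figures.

Range = 1.34 − (-1.34) = 2.68 V.
LSB = 2.68 V / 2^10 = 2.6172 mV.
For a uniform distribution on [−LSB/2, +LSB/2], V_rms = LSB/√12 = 2.6172 mV/3.4641 = 0.756 mV.

0.756 mV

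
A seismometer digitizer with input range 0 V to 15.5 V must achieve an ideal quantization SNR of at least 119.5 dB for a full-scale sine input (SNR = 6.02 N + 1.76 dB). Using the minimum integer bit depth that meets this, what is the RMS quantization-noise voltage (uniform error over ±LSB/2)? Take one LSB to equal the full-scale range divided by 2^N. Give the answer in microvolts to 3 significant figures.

4.27 µV

Span = 15.5 V.
Solving 6.02 N ≥ 119.5 − 1.76: N ≥ 19.558. Round up → N = 20.
Step size = 15.5/1048576 V = 14.782 µV.
RMS noise = LSB/√12 = 4.27 µV.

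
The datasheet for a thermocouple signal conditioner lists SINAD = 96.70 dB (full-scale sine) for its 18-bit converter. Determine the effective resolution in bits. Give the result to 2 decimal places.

ENOB = (96.70 − 1.76)/6.02 = 15.7708 bits.

15.77 bits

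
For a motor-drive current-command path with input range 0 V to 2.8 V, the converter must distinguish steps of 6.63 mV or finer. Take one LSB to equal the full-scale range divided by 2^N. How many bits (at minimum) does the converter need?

9 bits

Range is 2.8 V.
Levels needed ≥ 2.8/6.63 mV = 422.3. 2^9 = 512 suffices, so N_min = 9.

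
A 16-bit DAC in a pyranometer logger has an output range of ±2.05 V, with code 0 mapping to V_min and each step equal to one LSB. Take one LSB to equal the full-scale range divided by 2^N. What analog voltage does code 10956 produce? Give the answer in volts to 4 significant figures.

Span: 2.05 V − (-2.05 V) = 4.1 V. LSB = 4.1 V / 2^16.
V_out = -2.05 + 10956 × (4.1/65536) V
      = -2.05 + 0.685419 = -1.36458 V.

-1.365 V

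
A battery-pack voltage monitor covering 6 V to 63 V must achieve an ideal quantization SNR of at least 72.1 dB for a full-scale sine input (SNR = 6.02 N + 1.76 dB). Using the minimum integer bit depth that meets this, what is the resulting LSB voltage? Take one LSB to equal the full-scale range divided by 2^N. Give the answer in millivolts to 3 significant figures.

Full-scale range = 63 V − (6 V) = 57 V.
N ≥ (72.1 − 1.76)/6.02 = 11.684 → N_min = 12.
One LSB is 57 V / 4096 = 13.9 mV.

13.9 mV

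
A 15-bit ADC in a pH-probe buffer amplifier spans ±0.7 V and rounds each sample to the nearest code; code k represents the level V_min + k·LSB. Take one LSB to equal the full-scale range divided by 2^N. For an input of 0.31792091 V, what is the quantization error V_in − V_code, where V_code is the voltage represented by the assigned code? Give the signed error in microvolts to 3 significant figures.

+7.09 µV

The full-scale span is 0.7 − (-0.7) = 1.4 V. LSB = 1.4 V / 2^15 ≈ 42.72 µV.
(0.31792091 − (-0.7)) / LSB = 1.01792091 × 32768/1.4 = 23825.1660. Nearest integer: k = 23825.
V_code = -0.7 + (23825/32768) × 1.4 = 0.31791381836 V.
Error = V_in − V_code = 0.31792091 − (0.31791381836) = +7.09 µV.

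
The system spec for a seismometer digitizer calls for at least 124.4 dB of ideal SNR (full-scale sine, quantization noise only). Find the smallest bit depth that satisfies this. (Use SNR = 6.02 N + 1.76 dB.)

21 bits

Solving 6.02 N ≥ 124.4 − 1.76: N ≥ 20.372. Round up → N = 21.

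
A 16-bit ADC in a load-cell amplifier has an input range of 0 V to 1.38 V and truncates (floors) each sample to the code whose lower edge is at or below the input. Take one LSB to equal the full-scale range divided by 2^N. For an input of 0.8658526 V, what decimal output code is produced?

41119

Range is 1.38 V. LSB = 1.38 V / 2^16 ≈ 21.06 µV.
(V_in − V_min) × 2^16/range = (0.8658526 − (0)) × 65536/1.38 = 41119.214.
Floor → code = 41119.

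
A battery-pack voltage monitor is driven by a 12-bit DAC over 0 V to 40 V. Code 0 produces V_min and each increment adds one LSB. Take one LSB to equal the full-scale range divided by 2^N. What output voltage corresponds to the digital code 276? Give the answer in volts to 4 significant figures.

Range is 40 V. LSB = 40 V / 2^12.
V_out = 0 + 276 × (40/4096) V
      = 0 V + 2.69531 V = 2.69531 V.

2.695 V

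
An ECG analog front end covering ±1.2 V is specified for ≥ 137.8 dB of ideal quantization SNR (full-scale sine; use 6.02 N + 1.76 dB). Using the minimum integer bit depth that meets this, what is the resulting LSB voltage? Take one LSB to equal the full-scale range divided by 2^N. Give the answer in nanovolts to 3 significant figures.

Range = 1.2 − (-1.2) = 2.4 V.
Solving 6.02 N ≥ 137.8 − 1.76: N ≥ 22.598. Round up → N = 23.
One LSB is 2.4 V / 8388608 = 286 nV.

286 nV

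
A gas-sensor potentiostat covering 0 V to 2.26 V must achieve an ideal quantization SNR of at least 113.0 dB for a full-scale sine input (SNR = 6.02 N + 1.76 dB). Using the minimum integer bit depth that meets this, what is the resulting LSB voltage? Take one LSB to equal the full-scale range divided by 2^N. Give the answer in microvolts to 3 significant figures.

4.31 µV

Full-scale range = 2.26 V.
6.02 N + 1.76 ≥ 113.0 gives N ≥ 18.478, so the minimum integer is 19.
Step size = 2.26/524288 V = 4.31 µV.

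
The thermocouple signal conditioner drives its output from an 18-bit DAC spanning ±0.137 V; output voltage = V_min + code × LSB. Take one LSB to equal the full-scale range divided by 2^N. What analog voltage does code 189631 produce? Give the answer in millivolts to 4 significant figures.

61.21 mV

The full-scale span is 0.137 − (-0.137) = 0.274 V. LSB = 0.274 V / 2^18.
V_out = V_min + code × LSB = -0.137 V + 189631 × 0.274 V / 262144
      = -0.137 + 0.198207 = 0.0612075 V.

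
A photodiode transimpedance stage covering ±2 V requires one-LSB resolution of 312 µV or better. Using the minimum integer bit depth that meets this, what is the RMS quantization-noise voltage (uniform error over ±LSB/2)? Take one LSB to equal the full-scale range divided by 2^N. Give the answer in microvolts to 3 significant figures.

Range = 2 − (-2) = 4 V.
Need 2^N ≥ 4 V / 312 µV = 12820 → N_min = 14.
LSB = 4 V ÷ 2^14 = 4/16384 V = 244.14 µV.
RMS noise = LSB/√12 = 70.5 µV.

70.5 µV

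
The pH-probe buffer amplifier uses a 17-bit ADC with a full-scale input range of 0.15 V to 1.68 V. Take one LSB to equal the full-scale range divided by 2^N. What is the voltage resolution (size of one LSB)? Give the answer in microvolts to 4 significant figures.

11.67 µV

The full-scale span is 1.68 − (0.15) = 1.53 V.
Number of codes = 2^17 = 131072.
LSB = 1.53 V ÷ 2^17 = 1.53/131072 V = 11.67 µV.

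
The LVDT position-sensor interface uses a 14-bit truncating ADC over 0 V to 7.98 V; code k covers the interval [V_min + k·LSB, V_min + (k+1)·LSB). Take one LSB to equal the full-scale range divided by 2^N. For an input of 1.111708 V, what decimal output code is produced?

Range is 7.98 V. LSB = 7.98 V / 2^14 ≈ 487.1 µV.
V_in − V_min = 1.111708 − (0) = 1.111708 V.
Divide by LSB: 1.111708 × 16384/7.98 = 2282.4842.
Truncating gives code 2282.

2282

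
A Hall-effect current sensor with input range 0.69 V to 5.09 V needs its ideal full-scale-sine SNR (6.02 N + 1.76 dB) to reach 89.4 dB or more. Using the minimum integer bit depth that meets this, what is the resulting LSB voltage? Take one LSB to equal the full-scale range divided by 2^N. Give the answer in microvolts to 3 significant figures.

134 µV

Range = 5.09 − (0.69) = 4.4 V.
6.02 N + 1.76 ≥ 89.4 gives N ≥ 14.558, so the minimum integer is 15.
Step size = 4.4/32768 V = 134 µV.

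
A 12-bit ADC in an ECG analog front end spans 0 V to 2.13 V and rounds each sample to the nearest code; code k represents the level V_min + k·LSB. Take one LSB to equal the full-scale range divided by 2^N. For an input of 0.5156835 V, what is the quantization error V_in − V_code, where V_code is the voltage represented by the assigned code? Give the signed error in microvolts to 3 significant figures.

Range is 2.13 V. LSB = 2.13 V / 2^12 ≈ 0.5200 mV.
(V_in − V_min)/LSB = (0.5156835 − (0)) × 4096/2.13 = 991.6618 → nearest code k = 992.
Reconstructed level: 0 + 992 × 2.13/4096 V = 0.5158593750 V.
Error = V_in − V_code = 0.5156835 − (0.5158593750) = −176 µV.

−176 µV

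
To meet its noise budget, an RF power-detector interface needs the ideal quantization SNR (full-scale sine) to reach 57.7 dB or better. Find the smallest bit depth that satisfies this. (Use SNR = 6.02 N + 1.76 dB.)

Required N = ⌈(57.7 − 1.76)/6.02⌉ = ⌈9.292⌉ = 10.

10 bits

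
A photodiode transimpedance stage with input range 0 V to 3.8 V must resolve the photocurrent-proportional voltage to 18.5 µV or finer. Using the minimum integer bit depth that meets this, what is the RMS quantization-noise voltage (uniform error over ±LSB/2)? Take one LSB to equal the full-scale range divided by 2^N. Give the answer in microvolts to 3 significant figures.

4.18 µV

Span = 3.8 V.
3.8 V / 18.5 µV = 205400. Since 2^17 = 131072 and 2^18 = 262144, N = 18.
One LSB is 3.8 V / 262144 = 14.496 µV.
RMS noise = LSB/√12 = 4.18 µV.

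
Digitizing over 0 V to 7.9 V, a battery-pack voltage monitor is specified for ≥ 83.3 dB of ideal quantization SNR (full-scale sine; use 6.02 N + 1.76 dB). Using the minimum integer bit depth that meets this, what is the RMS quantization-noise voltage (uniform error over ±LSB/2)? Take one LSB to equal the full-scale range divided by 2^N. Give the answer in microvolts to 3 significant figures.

139 µV

V_FS = 7.9 V.
Solving 6.02 N ≥ 83.3 − 1.76: N ≥ 13.545. Round up → N = 14.
LSB = 7.9 V ÷ 2^14 = 7.9/16384 V = 482.18 µV.
V_rms = LSB/√12 = 139 µV.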